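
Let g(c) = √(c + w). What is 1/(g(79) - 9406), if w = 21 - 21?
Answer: -9406/88472757 - √79/88472757 ≈ -0.00010642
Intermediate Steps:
w = 0
g(c) = √c (g(c) = √(c + 0) = √c)
1/(g(79) - 9406) = 1/(√79 - 9406) = 1/(-9406 + √79)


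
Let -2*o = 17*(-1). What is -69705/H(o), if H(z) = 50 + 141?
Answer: -69705/191 ≈ -364.95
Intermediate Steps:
o = 17/2 (o = -17*(-1)/2 = -½*(-17) = 17/2 ≈ 8.5000)
H(z) = 191
-69705/H(o) = -69705/191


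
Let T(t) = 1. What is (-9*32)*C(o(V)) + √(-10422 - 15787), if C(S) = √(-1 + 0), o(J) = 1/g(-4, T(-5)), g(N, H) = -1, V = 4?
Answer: I*(-288 + √26209) ≈ -126.11*I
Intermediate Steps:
o(J) = -1 (o(J) = 1/(-1) = -1)
C(S) = I (C(S) = √(-1) = I)
(-9*32)*C(o(V)) + √(-10422 - 15787) = (-9*32)*I + √(-10422 - 15787) = -288*I + √(-26209) = -288*I + I*√26209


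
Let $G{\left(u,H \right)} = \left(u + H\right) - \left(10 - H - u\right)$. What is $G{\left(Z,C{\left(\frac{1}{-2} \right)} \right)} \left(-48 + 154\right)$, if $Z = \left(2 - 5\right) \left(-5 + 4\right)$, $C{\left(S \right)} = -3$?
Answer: $-1060$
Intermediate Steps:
$Z = 3$ ($Z = \left(-3\right) \left(-1\right) = 3$)
$G{\left(u,H \right)} = -10 + 2 H + 2 u$ ($G{\left(u,H \right)} = \left(H + u\right) - \left(10 - H - u\right) = \left(H + u\right) + \left(-10 + H + u\right) = -10 + 2 H + 2 u$)
$G{\left(Z,C{\left(\frac{1}{-2} \right)} \right)} \left(-48 + 154\right) = \left(-10 + 2 \left(-3\right) + 2 \cdot 3\right) \left(-48 + 154\right) = \left(-10 - 6 + 6\right) 106 = \left(-10\right) 106 = -1060$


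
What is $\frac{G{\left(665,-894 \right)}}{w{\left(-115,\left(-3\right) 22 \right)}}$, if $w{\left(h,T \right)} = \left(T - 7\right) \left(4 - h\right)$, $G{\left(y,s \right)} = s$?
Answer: $\frac{894}{8687} \approx 0.10291$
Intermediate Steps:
$w{\left(h,T \right)} = \left(-7 + T\right) \left(4 - h\right)$
$\frac{G{\left(665,-894 \right)}}{w{\left(-115,\left(-3\right) 22 \right)}} = - \frac{894}{-28 + 4 \left(\left(-3\right) 22\right) + 7 \left(-115\right) - \left(-3\right) 22 \left(-115\right)} = - \frac{894}{-28 + 4 \left(-66\right) - 805 - \left(-66\right) \left(-115\right)} = - \frac{894}{-28 - 264 - 805 - 7590} = - \frac{894}{-8687} = \left(-894\right) \left(- \frac{1}{8687}\right) = \frac{894}{8687}$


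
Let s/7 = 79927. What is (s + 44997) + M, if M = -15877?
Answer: 588609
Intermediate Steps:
s = 559489 (s = 7*79927 = 559489)
(s + 44997) + M = (559489 + 44997) - 15877 = 604486 - 15877 = 588609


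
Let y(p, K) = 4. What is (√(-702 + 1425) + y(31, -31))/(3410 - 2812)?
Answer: 2/299 + √723/598 ≈ 0.051653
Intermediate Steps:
(√(-702 + 1425) + y(31, -31))/(3410 - 2812) = (√(-702 + 1425) + 4)/(3410 - 2812) = (√723 + 4)/598 = (4 + √723)*(1/598) = 2/299 + √723/598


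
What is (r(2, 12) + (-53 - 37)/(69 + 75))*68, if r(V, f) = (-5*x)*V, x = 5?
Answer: -6885/2 ≈ -3442.5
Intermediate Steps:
r(V, f) = -25*V (r(V, f) = (-5*5)*V = -25*V)
(r(2, 12) + (-53 - 37)/(69 + 75))*68 = (-25*2 + (-53 - 37)/(69 + 75))*68 = (-50 - 90/144)*68 = (-50 - 90*1/144)*68 = (-50 - 5/8)*68 = -405/8*68 = -6885/2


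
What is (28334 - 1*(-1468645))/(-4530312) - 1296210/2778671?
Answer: -1114649761381/1398694063928 ≈ -0.79692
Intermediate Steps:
(28334 - 1*(-1468645))/(-4530312) - 1296210/2778671 = (28334 + 1468645)*(-1/4530312) - 1296210*1/2778671 = 1496979*(-1/4530312) - 1296210/2778671 = -166331/503368 - 1296210/2778671 = -1114649761381/1398694063928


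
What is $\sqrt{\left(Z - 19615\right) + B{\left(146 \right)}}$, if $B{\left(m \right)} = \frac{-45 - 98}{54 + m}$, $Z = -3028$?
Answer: $\frac{i \sqrt{9057486}}{20} \approx 150.48 i$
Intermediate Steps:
$B{\left(m \right)} = - \frac{143}{54 + m}$
$\sqrt{\left(Z - 19615\right) + B{\left(146 \right)}} = \sqrt{\left(-3028 - 19615\right) - \frac{143}{54 + 146}} = \sqrt{\left(-3028 - 19615\right) - \frac{143}{200}} = \sqrt{-22643 - \frac{143}{200}} = \sqrt{- \frac{4528743}{200}} = \frac{i \sqrt{9057486}}{20}$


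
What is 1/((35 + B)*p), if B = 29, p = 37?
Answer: 1/2368 ≈ 0.00042230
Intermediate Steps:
1/((35 + B)*p) = 1/((35 + 29)*37) = 1/(64*37) = 1/2368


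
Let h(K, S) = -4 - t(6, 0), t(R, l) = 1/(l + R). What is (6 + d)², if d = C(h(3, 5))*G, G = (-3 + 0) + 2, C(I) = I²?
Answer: 167281/1296 ≈ 129.07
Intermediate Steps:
t(R, l) = 1/(R + l)
h(K, S) = -25/6 (h(K, S) = -4 - 1/(6 + 0) = -4 - 1/6 = -4 - 1*⅙ = -4 - ⅙ = -25/6)
G = -1 (G = -3 + 2 = -1)
d = -625/36 (d = (-25/6)²*(-1) = (625/36)*(-1) = -625/36 ≈ -17.361)
(6 + d)² = (6 - 625/36)² = (-409/36)² = 167281/1296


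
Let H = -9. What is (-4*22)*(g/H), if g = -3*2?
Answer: -176/3 ≈ -58.667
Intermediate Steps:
g = -6
(-4*22)*(g/H) = (-4*22)*(-6/(-9)) = -(-528)*(-1)/9 = -88*⅔ = -176/3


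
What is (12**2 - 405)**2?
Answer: 68121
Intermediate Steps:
(12**2 - 405)**2 = (144 - 405)**2 = (-261)**2 = 68121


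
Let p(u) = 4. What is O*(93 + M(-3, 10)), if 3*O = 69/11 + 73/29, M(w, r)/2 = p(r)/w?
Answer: 759884/2871 ≈ 264.68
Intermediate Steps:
M(w, r) = 8/w (M(w, r) = 2*(4/w) = 8/w)
O = 2804/957 (O = (69/11 + 73/29)/3 = (⅓)*(2804/319) = 2804/957 ≈ 2.9300)
O*(93 + M(-3, 10)) = 2804*(93 + 8/(-3))/957 = 2804*(93 + 8*(-⅓))/957 = 2804*(93 - 8/3)/957 = (2804/957)*(271/3) = 759884/2871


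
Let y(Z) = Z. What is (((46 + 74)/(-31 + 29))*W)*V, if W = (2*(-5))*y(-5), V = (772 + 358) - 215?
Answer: -2745000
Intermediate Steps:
V = 915 (V = 1130 - 215 = 915)
W = 50 (W = (2*(-5))*(-5) = -10*(-5) = 50)
(((46 + 74)/(-31 + 29))*W)*V = (((46 + 74)/(-31 + 29))*50)*915 = ((120/(-2))*50)*915 = ((120*(-½))*50)*915 = -60*50*915 = -3000*915 = -2745000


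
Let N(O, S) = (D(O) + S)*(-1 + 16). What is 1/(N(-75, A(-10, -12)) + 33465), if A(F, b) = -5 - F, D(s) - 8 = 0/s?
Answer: 1/33660 ≈ 2.9709e-5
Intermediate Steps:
D(s) = 8 (D(s) = 8 + 0/s = 8 + 0 = 8)
N(O, S) = 120 + 15*S (N(O, S) = (8 + S)*(-1 + 16) = (8 + S)*15 = 120 + 15*S)
1/(N(-75, A(-10, -12)) + 33465) = 1/((120 + 15*(-5 - 1*(-10))) + 33465) = 1/((120 + 15*(-5 + 10)) + 33465) = 1/((120 + 15*5) + 33465) = 1/((120 + 75) + 33465) = 1/(195 + 33465) = 1/33660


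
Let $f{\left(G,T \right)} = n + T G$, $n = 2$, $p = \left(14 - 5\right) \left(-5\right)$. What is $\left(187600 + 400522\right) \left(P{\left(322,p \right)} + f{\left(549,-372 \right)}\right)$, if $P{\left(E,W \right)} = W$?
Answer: $-120136269062$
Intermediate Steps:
$p = -45$ ($p = 9 \left(-5\right) = -45$)
$f{\left(G,T \right)} = 2 + G T$ ($f{\left(G,T \right)} = 2 + T G = 2 + G T$)
$\left(187600 + 400522\right) \left(P{\left(322,p \right)} + f{\left(549,-372 \right)}\right) = \left(187600 + 400522\right) \left(-45 + \left(2 + 549 \left(-372\right)\right)\right) = 588122 \left(-45 + \left(2 - 204228\right)\right) = 588122 \left(-45 - 204226\right) = 588122 \left(-204271\right) = -120136269062$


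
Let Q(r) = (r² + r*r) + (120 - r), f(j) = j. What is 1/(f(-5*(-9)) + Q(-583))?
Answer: 1/680526 ≈ 1.4695e-6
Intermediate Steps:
Q(r) = 120 - r + 2*r² (Q(r) = (r² + r²) + (120 - r) = 2*r² + (120 - r) = 120 - r + 2*r²)
1/(f(-5*(-9)) + Q(-583)) = 1/(-5*(-9) + (120 - 1*(-583) + 2*(-583)²)) = 1/(45 + (120 + 583 + 2*339889)) = 1/(45 + (120 + 583 + 679778)) = 1/(45 + 680481) = 1/680526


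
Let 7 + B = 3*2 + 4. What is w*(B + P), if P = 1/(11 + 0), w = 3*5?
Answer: 510/11 ≈ 46.364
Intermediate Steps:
w = 15
P = 1/11 ≈ 0.090909
B = 3 (B = -7 + (3*2 + 4) = -7 + (6 + 4) = -7 + 10 = 3)
w*(B + P) = 15*(3 + 1/11) = 15*(34/11) = 510/11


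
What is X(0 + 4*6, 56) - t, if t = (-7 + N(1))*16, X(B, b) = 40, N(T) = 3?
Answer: 104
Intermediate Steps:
t = -64 (t = (-7 + 3)*16 = -4*16 = -64)
X(0 + 4*6, 56) - t = 40 - 1*(-64) = 40 + 64 = 104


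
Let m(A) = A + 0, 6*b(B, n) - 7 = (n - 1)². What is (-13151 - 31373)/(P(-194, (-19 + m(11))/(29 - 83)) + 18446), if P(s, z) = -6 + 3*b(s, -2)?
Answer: -11131/4612 ≈ -2.4135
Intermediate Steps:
b(B, n) = 7/6 + (-1 + n)²/6 (b(B, n) = 7/6 + (n - 1)²/6 = 7/6 + (-1 + n)²/6)
m(A) = A
P(s, z) = 2 (P(s, z) = -6 + 3*(7/6 + (-1 - 2)²/6) = -6 + 3*(7/6 + (⅙)*(-3)²) = -6 + 3*(7/6 + (⅙)*9) = -6 + 3*(7/6 + 3/2) = -6 + 3*(8/3) = -6 + 8 = 2)
(-13151 - 31373)/(P(-194, (-19 + m(11))/(29 - 83)) + 18446) = (-13151 - 31373)/(2 + 18446) = -44524/18448 = -44524*1/18448 = -11131/4612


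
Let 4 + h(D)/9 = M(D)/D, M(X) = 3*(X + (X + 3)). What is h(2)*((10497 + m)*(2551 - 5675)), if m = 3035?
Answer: -2473027128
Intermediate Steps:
M(X) = 9 + 6*X (M(X) = 3*(X + (3 + X)) = 3*(3 + 2*X) = 9 + 6*X)
h(D) = -36 + 9*(9 + 6*D)/D (h(D) = -36 + 9*((9 + 6*D)/D) = -36 + 9*(9 + 6*D)/D)
h(2)*((10497 + m)*(2551 - 5675)) = (18 + 81/2)*((10497 + 3035)*(2551 - 5675)) = (18 + 81*(½))*(13532*(-3124)) = (18 + 81/2)*(-42273968) = (117/2)*(-42273968) = -2473027128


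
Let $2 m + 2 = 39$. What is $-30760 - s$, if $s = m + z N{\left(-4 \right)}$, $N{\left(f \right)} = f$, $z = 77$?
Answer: $- \frac{60941}{2} \approx -30471.0$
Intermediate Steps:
$m = \frac{37}{2}$ ($m = -1 + \frac{1}{2} \cdot 39 = -1 + \frac{39}{2} = \frac{37}{2} \approx 18.5$)
$s = - \frac{579}{2}$ ($s = \frac{37}{2} + 77 \left(-4\right) = \frac{37}{2} - 308 = - \frac{579}{2} \approx -289.5$)
$-30760 - s = -30760 - - \frac{579}{2} = -30760 + \frac{579}{2} = - \frac{60941}{2}$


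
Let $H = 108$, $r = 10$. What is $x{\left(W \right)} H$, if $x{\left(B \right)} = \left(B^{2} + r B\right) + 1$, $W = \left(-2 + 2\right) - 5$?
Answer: $-2592$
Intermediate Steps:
$W = -5$ ($W = 0 - 5 = -5$)
$x{\left(B \right)} = 1 + B^{2} + 10 B$ ($x{\left(B \right)} = \left(B^{2} + 10 B\right) + 1 = 1 + B^{2} + 10 B$)
$x{\left(W \right)} H = \left(1 + \left(-5\right)^{2} + 10 \left(-5\right)\right) 108 = \left(1 + 25 - 50\right) 108 = \left(-24\right) 108 = -2592$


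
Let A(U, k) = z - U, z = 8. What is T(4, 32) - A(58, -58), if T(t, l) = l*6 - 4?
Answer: 238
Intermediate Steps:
A(U, k) = 8 - U
T(t, l) = -4 + 6*l (T(t, l) = 6*l - 4 = -4 + 6*l)
T(4, 32) - A(58, -58) = (-4 + 6*32) - (8 - 1*58) = (-4 + 192) - (8 - 58) = 188 - 1*(-50) = 188 + 50 = 238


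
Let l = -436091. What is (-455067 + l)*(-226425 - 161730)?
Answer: 345907433490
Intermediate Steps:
(-455067 + l)*(-226425 - 161730) = (-455067 - 436091)*(-226425 - 161730) = -891158*(-388155) = 345907433490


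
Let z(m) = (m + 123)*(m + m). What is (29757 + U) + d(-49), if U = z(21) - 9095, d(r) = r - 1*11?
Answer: 26650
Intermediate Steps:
d(r) = -11 + r (d(r) = r - 11 = -11 + r)
z(m) = 2*m*(123 + m) (z(m) = (123 + m)*(2*m) = 2*m*(123 + m))
U = -3047 (U = 2*21*(123 + 21) - 9095 = 2*21*144 - 9095 = 6048 - 9095 = -3047)
(29757 + U) + d(-49) = (29757 - 3047) + (-11 - 49) = 26710 - 60 = 26650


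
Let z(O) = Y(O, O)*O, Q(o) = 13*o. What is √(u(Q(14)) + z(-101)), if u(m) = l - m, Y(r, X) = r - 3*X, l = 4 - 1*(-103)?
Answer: I*√20477 ≈ 143.1*I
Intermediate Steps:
l = 107 (l = 4 + 103 = 107)
u(m) = 107 - m
z(O) = -2*O² (z(O) = (O - 3*O)*O = (-2*O)*O = -2*O²)
√(u(Q(14)) + z(-101)) = √((107 - 13*14) - 2*(-101)²) = √((107 - 1*182) - 2*10201) = √((107 - 182) - 20402) = √(-75 - 20402) = √(-20477) = I*√20477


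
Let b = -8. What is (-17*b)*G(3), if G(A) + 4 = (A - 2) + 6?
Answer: 408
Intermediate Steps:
G(A) = A (G(A) = -4 + ((A - 2) + 6) = -4 + ((-2 + A) + 6) = -4 + (4 + A) = A)
(-17*b)*G(3) = -17*(-8)*3 = 136*3 = 408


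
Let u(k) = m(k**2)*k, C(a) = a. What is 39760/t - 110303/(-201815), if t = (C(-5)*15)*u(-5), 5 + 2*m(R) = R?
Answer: 168756013/15136125 ≈ 11.149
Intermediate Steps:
m(R) = -5/2 + R/2
u(k) = k*(-5/2 + k**2/2) (u(k) = (-5/2 + k**2/2)*k = k*(-5/2 + k**2/2))
t = 3750 (t = (-5*15)*((1/2)*(-5)*(-5 + (-5)**2)) = -75*(-5)*(-5 + 25)/2 = -75*(-5)*20/2 = -75*(-50) = 3750)
39760/t - 110303/(-201815) = 39760/3750 - 110303/(-201815) = 39760*(1/3750) - 110303*(-1/201815) = 3976/375 + 110303/201815 = 168756013/15136125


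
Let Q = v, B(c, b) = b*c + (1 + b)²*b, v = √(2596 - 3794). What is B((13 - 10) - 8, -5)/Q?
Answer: 55*I*√1198/1198 ≈ 1.589*I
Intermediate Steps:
v = I*√1198 (v = √(-1198) = I*√1198 ≈ 34.612*I)
B(c, b) = b*c + b*(1 + b)²
Q = I*√1198 ≈ 34.612*I
B((13 - 10) - 8, -5)/Q = (-5*(((13 - 10) - 8) + (1 - 5)²))/((I*√1198)) = (-5*((3 - 8) + (-4)²))*(-I*√1198/1198) = (-5*(-5 + 16))*(-I*√1198/1198) = (-5*11)*(-I*√1198/1198) = -(-55)*I*√1198/1198 = 55*I*√1198/1198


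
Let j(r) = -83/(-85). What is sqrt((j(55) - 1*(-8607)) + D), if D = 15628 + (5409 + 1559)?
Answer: sqrt(225448730)/85 ≈ 176.65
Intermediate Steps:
j(r) = 83/85 (j(r) = -83*(-1/85) = 83/85)
D = 22596 (D = 15628 + 6968 = 22596)
sqrt((j(55) - 1*(-8607)) + D) = sqrt((83/85 - 1*(-8607)) + 22596) = sqrt((83/85 + 8607) + 22596) = sqrt(731678/85 + 22596) = sqrt(2652338/85) = sqrt(225448730)/85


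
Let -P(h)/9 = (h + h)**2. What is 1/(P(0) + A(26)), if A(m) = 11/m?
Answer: 26/11 ≈ 2.3636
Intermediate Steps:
P(h) = -36*h**2 (P(h) = -9*(h + h)**2 = -9*4*h**2 = -36*h**2)
1/(P(0) + A(26)) = 1/(-36*0**2 + 11/26) = 1/(-36*0 + 11*(1/26)) = 1/(0 + 11/26) = 1/(11/26) = 26/11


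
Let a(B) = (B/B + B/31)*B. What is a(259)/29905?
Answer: 15022/185411 ≈ 0.081020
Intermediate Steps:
a(B) = B*(1 + B/31) (a(B) = (1 + B*(1/31))*B = (1 + B/31)*B = B*(1 + B/31))
a(259)/29905 = ((1/31)*259*(31 + 259))/29905 = ((1/31)*259*290)*(1/29905) = (75110/31)*(1/29905) = 15022/185411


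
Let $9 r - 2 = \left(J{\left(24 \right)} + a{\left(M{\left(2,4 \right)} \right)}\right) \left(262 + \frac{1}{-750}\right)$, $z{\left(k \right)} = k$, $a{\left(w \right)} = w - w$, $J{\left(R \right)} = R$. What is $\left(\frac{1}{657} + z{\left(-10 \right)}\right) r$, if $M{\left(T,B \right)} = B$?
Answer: $- \frac{1721616658}{246375} \approx -6987.8$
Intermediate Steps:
$a{\left(w \right)} = 0$
$r = \frac{262082}{375}$ ($r = \frac{2}{9} + \frac{\left(24 + 0\right) \left(262 + \frac{1}{-750}\right)}{9} = \frac{2}{9} + \frac{24 \left(262 - \frac{1}{750}\right)}{9} = \frac{2}{9} + \frac{24 \cdot \frac{196499}{750}}{9} = \frac{2}{9} + \frac{1}{9} \cdot \frac{785996}{125} = \frac{2}{9} + \frac{785996}{1125} = \frac{262082}{375} \approx 698.89$)
$\left(\frac{1}{657} + z{\left(-10 \right)}\right) r = \left(\frac{1}{657} - 10\right) \frac{262082}{375} = \left(- \frac{6569}{657}\right) \frac{262082}{375} = - \frac{1721616658}{246375}$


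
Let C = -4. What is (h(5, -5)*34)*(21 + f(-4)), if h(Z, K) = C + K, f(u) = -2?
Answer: -5814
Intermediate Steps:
h(Z, K) = -4 + K
(h(5, -5)*34)*(21 + f(-4)) = ((-4 - 5)*34)*(21 - 2) = -9*34*19 = -306*19 = -5814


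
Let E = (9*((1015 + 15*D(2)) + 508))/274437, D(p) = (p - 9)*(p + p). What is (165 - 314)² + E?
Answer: 676976196/30493 ≈ 22201.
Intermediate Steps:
D(p) = 2*p*(-9 + p) (D(p) = (-9 + p)*(2*p) = 2*p*(-9 + p))
E = 1103/30493 (E = (9*((1015 + 15*(2*2*(-9 + 2))) + 508))/274437 = (9*((1015 + 15*(2*2*(-7))) + 508))*(1/274437) = (9*((1015 + 15*(-28)) + 508))*(1/274437) = (9*((1015 - 420) + 508))*(1/274437) = (9*(595 + 508))*(1/274437) = (9*1103)*(1/274437) = 9927*(1/274437) = 1103/30493 ≈ 0.036172)
(165 - 314)² + E = (165 - 314)² + 1103/30493 = (-149)² + 1103/30493 = 22201 + 1103/30493 = 676976196/30493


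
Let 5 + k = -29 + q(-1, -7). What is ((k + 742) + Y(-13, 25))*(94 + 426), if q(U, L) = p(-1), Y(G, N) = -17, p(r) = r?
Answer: 358800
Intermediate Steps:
q(U, L) = -1
k = -35 (k = -5 + (-29 - 1) = -5 - 30 = -35)
((k + 742) + Y(-13, 25))*(94 + 426) = ((-35 + 742) - 17)*(94 + 426) = (707 - 17)*520 = 690*520 = 358800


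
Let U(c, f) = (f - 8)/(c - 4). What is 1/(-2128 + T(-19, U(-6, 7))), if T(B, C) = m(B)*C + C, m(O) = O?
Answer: -5/10649 ≈ -0.00046953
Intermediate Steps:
U(c, f) = (-8 + f)/(-4 + c)
T(B, C) = C + B*C (T(B, C) = B*C + C = C + B*C)
1/(-2128 + T(-19, U(-6, 7))) = 1/(-2128 + ((-8 + 7)/(-4 - 6))*(1 - 19)) = 1/(-2128 + (-1/(-10))*(-18)) = 1/(-2128 - ⅒*(-1)*(-18)) = 1/(-2128 + (⅒)*(-18)) = 1/(-2128 - 9/5) = 1/(-10649/5) = -5/10649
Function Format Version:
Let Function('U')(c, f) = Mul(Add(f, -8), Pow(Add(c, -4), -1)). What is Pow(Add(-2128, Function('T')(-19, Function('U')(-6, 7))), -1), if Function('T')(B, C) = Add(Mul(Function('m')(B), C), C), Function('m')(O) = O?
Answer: Rational(-5, 10649) ≈ -0.00046953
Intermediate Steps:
Function('U')(c, f) = Mul(Pow(Add(-4, c), -1), Add(-8, f)) (Function('U')(c, f) = Mul(Add(-8, f), Pow(Add(-4, c), -1)) = Mul(Pow(Add(-4, c), -1), Add(-8, f)))
Function('T')(B, C) = Add(C, Mul(B, C)) (Function('T')(B, C) = Add(Mul(B, C), C) = Add(C, Mul(B, C)))
Pow(Add(-2128, Function('T')(-19, Function('U')(-6, 7))), -1) = Pow(Add(-2128, Mul(Mul(Pow(Add(-4, -6), -1), Add(-8, 7)), Add(1, -19))), -1) = Pow(Add(-2128, Mul(Mul(Pow(-10, -1), -1), -18)), -1) = Pow(Add(-2128, Mul(Mul(Rational(-1, 10), -1), -18)), -1) = Pow(Add(-2128, Mul(Rational(1, 10), -18)), -1) = Pow(Add(-2128, Rational(-9, 5)), -1) = Pow(Rational(-10649, 5), -1) = Rational(-5, 10649)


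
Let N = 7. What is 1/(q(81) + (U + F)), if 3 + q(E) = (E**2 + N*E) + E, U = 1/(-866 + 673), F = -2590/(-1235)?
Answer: 47671/343616953 ≈ 0.00013873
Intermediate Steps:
F = 518/247 (F = -2590*(-1/1235) = 518/247 ≈ 2.0972)
U = -1/193 (U = 1/(-193) = -1/193 ≈ -0.0051813)
q(E) = -3 + E**2 + 8*E (q(E) = -3 + ((E**2 + 7*E) + E) = -3 + (E**2 + 8*E) = -3 + E**2 + 8*E)
1/(q(81) + (U + F)) = 1/((-3 + 81**2 + 8*81) + (-1/193 + 518/247)) = 1/((-3 + 6561 + 648) + 99727/47671) = 1/(7206 + 99727/47671) = 1/(343616953/47671) = 47671/343616953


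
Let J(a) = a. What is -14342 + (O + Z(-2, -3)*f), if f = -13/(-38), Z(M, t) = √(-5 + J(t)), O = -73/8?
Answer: -114809/8 + 13*I*√2/19 ≈ -14351.0 + 0.96762*I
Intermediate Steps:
O = -73/8 (O = -73*⅛ = -73/8 ≈ -9.1250)
Z(M, t) = √(-5 + t)
f = 13/38 (f = -13*(-1/38) = 13/38 ≈ 0.34211)
-14342 + (O + Z(-2, -3)*f) = -14342 + (-73/8 + √(-5 - 3)*(13/38)) = -14342 + (-73/8 + √(-8)*(13/38)) = -14342 + (-73/8 + (2*I*√2)*(13/38)) = -14342 + (-73/8 + 13*I*√2/19) = -114809/8 + 13*I*√2/19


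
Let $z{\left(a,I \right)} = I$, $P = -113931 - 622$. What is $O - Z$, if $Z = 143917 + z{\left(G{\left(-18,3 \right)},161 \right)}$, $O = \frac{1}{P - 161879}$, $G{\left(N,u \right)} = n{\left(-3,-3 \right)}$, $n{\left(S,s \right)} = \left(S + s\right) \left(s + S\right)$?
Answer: $- \frac{39827769697}{276432} \approx -1.4408 \cdot 10^{5}$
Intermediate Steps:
$P = -114553$
$n{\left(S,s \right)} = \left(S + s\right)^{2}$ ($n{\left(S,s \right)} = \left(S + s\right) \left(S + s\right) = \left(S + s\right)^{2}$)
$G{\left(N,u \right)} = 36$ ($G{\left(N,u \right)} = \left(-3 - 3\right)^{2} = \left(-6\right)^{2} = 36$)
$O = - \frac{1}{276432}$ ($O = \frac{1}{-114553 - 161879} = \frac{1}{-276432} = - \frac{1}{276432} \approx -3.6175 \cdot 10^{-6}$)
$Z = 144078$ ($Z = 143917 + 161 = 144078$)
$O - Z = - \frac{1}{276432} - 144078 = - \frac{39827769697}{276432}$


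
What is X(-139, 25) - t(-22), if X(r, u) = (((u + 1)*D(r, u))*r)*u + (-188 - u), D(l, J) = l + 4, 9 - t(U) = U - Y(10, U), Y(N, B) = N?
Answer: 12196996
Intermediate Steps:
t(U) = 19 - U (t(U) = 9 - (U - 1*10) = 9 - (U - 10) = 9 - (-10 + U) = 9 + (10 - U) = 19 - U)
D(l, J) = 4 + l
X(r, u) = -188 - u + r*u*(1 + u)*(4 + r) (X(r, u) = (((u + 1)*(4 + r))*r)*u + (-188 - u) = (((1 + u)*(4 + r))*r)*u + (-188 - u) = (r*(1 + u)*(4 + r))*u + (-188 - u) = r*u*(1 + u)*(4 + r) + (-188 - u) = -188 - u + r*u*(1 + u)*(4 + r))
X(-139, 25) - t(-22) = (-188 - 1*25 - 139*25*(4 - 139) - 139*25**2*(4 - 139)) - (19 - 1*(-22)) = (-188 - 25 - 139*25*(-135) - 139*625*(-135)) - (19 + 22) = (-188 - 25 + 469125 + 11728125) - 1*41 = 12197037 - 41 = 12196996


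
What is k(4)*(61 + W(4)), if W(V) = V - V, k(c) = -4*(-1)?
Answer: 244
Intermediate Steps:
k(c) = 4
W(V) = 0
k(4)*(61 + W(4)) = 4*(61 + 0) = 4*61 = 244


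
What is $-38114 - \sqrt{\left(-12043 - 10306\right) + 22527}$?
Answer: $-38114 - \sqrt{178} \approx -38127.0$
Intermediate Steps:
$-38114 - \sqrt{\left(-12043 - 10306\right) + 22527} = -38114 - \sqrt{-22349 + 22527} = -38114 - \sqrt{178}$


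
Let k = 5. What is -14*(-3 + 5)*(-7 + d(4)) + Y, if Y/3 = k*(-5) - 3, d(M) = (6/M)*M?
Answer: -56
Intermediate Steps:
d(M) = 6
Y = -84 (Y = 3*(5*(-5) - 3) = 3*(-25 - 3) = 3*(-28) = -84)
-14*(-3 + 5)*(-7 + d(4)) + Y = -14*(-3 + 5)*(-7 + 6) - 84 = -28*(-1) - 84 = -14*(-2) - 84 = 28 - 84 = -56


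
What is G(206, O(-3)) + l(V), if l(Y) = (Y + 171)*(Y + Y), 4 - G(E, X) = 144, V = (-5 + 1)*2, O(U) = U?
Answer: -2748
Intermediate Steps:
V = -8 (V = -4*2 = -8)
G(E, X) = -140 (G(E, X) = 4 - 1*144 = 4 - 144 = -140)
l(Y) = 2*Y*(171 + Y) (l(Y) = (171 + Y)*(2*Y) = 2*Y*(171 + Y))
G(206, O(-3)) + l(V) = -140 + 2*(-8)*(171 - 8) = -140 + 2*(-8)*163 = -140 - 2608 = -2748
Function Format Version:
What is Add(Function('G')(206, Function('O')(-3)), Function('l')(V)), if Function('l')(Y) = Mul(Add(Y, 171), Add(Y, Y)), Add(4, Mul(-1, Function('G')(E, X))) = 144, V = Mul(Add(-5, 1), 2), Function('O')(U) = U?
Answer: -2748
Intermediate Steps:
V = -8 (V = Mul(-4, 2) = -8)
Function('G')(E, X) = -140 (Function('G')(E, X) = Add(4, Mul(-1, 144)) = Add(4, -144) = -140)
Function('l')(Y) = Mul(2, Y, Add(171, Y)) (Function('l')(Y) = Mul(Add(171, Y), Mul(2, Y)) = Mul(2, Y, Add(171, Y)))
Add(Function('G')(206, Function('O')(-3)), Function('l')(V)) = Add(-140, Mul(2, -8, Add(171, -8))) = Add(-140, Mul(2, -8, 163)) = Add(-140, -2608) = -2748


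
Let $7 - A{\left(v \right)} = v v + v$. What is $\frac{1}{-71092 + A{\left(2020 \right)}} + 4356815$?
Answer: $\frac{18096052886574}{4153505} \approx 4.3568 \cdot 10^{6}$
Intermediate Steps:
$A{\left(v \right)} = 7 - v - v^{2}$ ($A{\left(v \right)} = 7 - \left(v v + v\right) = 7 - \left(v^{2} + v\right) = 7 - \left(v + v^{2}\right) = 7 - v - v^{2}$)
$\frac{1}{-71092 + A{\left(2020 \right)}} + 4356815 = \frac{1}{-71092 - 4082413} + 4356815 = \frac{1}{-4153505} + 4356815 = - \frac{1}{4153505} + 4356815 = \frac{18096052886574}{4153505}$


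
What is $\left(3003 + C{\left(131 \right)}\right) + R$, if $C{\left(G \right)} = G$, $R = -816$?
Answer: $2318$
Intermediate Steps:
$\left(3003 + C{\left(131 \right)}\right) + R = \left(3003 + 131\right) - 816 = 3134 - 816 = 2318$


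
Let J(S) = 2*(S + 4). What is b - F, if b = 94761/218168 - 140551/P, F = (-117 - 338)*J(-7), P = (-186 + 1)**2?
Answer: -20411783989343/7466799800 ≈ -2733.7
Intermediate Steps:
P = 34225 (P = (-185)**2 = 34225)
J(S) = 8 + 2*S (J(S) = 2*(4 + S) = 8 + 2*S)
F = 2730 (F = (-117 - 338)*(8 + 2*(-7)) = -455*(8 - 14) = -455*(-6) = 2730)
b = -27420535343/7466799800 (b = 94761/218168 - 140551/34225 = -27420535343/7466799800 ≈ -3.6723)
b - F = -27420535343/7466799800 - 1*2730 = -27420535343/7466799800 - 2730 = -20411783989343/7466799800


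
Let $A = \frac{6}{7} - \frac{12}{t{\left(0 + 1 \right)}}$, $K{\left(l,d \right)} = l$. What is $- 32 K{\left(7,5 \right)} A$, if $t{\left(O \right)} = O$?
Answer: $2496$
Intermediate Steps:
$A = - \frac{78}{7}$ ($A = \frac{6}{7} - \frac{12}{0 + 1} = 6 \cdot \frac{1}{7} - \frac{12}{1} = \frac{6}{7} - 12 = - \frac{78}{7} \approx -11.143$)
$- 32 K{\left(7,5 \right)} A = \left(-32\right) 7 \left(- \frac{78}{7}\right) = \left(-224\right) \left(- \frac{78}{7}\right) = 2496$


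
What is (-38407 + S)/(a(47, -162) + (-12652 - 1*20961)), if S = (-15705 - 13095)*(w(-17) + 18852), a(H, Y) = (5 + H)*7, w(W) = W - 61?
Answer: 540729607/33249 ≈ 16263.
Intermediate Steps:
w(W) = -61 + W
a(H, Y) = 35 + 7*H
S = -540691200 (S = (-15705 - 13095)*((-61 - 17) + 18852) = -28800*(-78 + 18852) = -28800*18774 = -540691200)
(-38407 + S)/(a(47, -162) + (-12652 - 1*20961)) = (-38407 - 540691200)/((35 + 7*47) + (-12652 - 1*20961)) = -540729607/((35 + 329) + (-12652 - 20961)) = -540729607/(364 - 33613) = -540729607/(-33249) = -540729607*(-1/33249) = 540729607/33249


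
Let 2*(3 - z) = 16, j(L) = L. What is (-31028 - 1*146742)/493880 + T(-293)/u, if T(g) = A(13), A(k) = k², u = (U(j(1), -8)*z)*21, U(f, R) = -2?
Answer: 2306701/5185740 ≈ 0.44482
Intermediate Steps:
z = -5 (z = 3 - ½*16 = 3 - 8 = -5)
u = 210 (u = -2*(-5)*21 = 10*21 = 210)
T(g) = 169 (T(g) = 13² = 169)
(-31028 - 1*146742)/493880 + T(-293)/u = (-31028 - 1*146742)/493880 + 169/210 = (-31028 - 146742)*(1/493880) + 169*(1/210) = -177770*1/493880 + 169/210 = -17777/49388 + 169/210 = 2306701/5185740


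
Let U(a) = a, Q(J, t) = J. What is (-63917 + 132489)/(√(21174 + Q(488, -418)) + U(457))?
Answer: 4476772/26741 - 9796*√21662/26741 ≈ 113.50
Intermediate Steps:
(-63917 + 132489)/(√(21174 + Q(488, -418)) + U(457)) = (-63917 + 132489)/(√(21174 + 488) + 457) = 68572/(√21662 + 457) = 68572/(457 + √21662)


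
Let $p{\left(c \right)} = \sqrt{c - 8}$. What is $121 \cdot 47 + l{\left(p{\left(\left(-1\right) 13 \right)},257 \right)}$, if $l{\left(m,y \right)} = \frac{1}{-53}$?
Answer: $\frac{301410}{53} \approx 5687.0$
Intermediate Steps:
$p{\left(c \right)} = \sqrt{-8 + c}$
$l{\left(m,y \right)} = - \frac{1}{53}$
$121 \cdot 47 + l{\left(p{\left(\left(-1\right) 13 \right)},257 \right)} = 121 \cdot 47 - \frac{1}{53} = 5687 - \frac{1}{53} = \frac{301410}{53}$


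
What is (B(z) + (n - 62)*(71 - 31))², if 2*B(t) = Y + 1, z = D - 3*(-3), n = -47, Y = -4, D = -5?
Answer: 76090729/4 ≈ 1.9023e+7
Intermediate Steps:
z = 4 (z = -5 - 3*(-3) = -5 + 9 = 4)
B(t) = -3/2 (B(t) = (-4 + 1)/2 = (½)*(-3) = -3/2)
(B(z) + (n - 62)*(71 - 31))² = (-3/2 + (-47 - 62)*(71 - 31))² = (-3/2 - 109*40)² = (-3/2 - 4360)² = (-8723/2)² = 76090729/4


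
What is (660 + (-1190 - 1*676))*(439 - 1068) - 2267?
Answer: 756307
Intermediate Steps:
(660 + (-1190 - 1*676))*(439 - 1068) - 2267 = (660 + (-1190 - 676))*(-629) - 2267 = (660 - 1866)*(-629) - 2267 = -1206*(-629) - 2267 = 758574 - 2267 = 756307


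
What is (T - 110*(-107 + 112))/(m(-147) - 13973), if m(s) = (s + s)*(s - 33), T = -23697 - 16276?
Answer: -40523/38947 ≈ -1.0405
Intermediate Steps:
T = -39973
m(s) = 2*s*(-33 + s) (m(s) = (2*s)*(-33 + s) = 2*s*(-33 + s))
(T - 110*(-107 + 112))/(m(-147) - 13973) = (-39973 - 110*(-107 + 112))/(2*(-147)*(-33 - 147) - 13973) = (-39973 - 110*5)/(2*(-147)*(-180) - 13973) = (-39973 - 550)/(52920 - 13973) = -40523/38947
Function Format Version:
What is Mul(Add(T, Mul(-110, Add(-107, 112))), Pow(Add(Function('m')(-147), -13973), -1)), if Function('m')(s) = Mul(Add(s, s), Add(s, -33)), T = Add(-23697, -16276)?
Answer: Rational(-40523, 38947) ≈ -1.0405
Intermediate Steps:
T = -39973
Function('m')(s) = Mul(2, s, Add(-33, s)) (Function('m')(s) = Mul(Mul(2, s), Add(-33, s)) = Mul(2, s, Add(-33, s)))
Mul(Add(T, Mul(-110, Add(-107, 112))), Pow(Add(Function('m')(-147), -13973), -1)) = Mul(Add(-39973, Mul(-110, Add(-107, 112))), Pow(Add(Mul(2, -147, Add(-33, -147)), -13973), -1)) = Mul(Add(-39973, Mul(-110, 5)), Pow(Add(Mul(2, -147, -180), -13973), -1)) = Mul(Add(-39973, -550), Pow(Add(52920, -13973), -1)) = Mul(-40523, Pow(38947, -1)) = Mul(-40523, Rational(1, 38947)) = Rational(-40523, 38947)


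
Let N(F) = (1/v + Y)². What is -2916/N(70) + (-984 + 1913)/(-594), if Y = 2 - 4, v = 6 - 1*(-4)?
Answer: -173545769/214434 ≈ -809.32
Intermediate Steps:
v = 10 (v = 6 + 4 = 10)
Y = -2
N(F) = 361/100 (N(F) = (1/10 - 2)² = (⅒ - 2)² = (-19/10)² = 361/100)
-2916/N(70) + (-984 + 1913)/(-594) = -2916/361/100 + (-984 + 1913)/(-594) = -2916*100/361 + 929*(-1/594) = -291600/361 - 929/594 = -173545769/214434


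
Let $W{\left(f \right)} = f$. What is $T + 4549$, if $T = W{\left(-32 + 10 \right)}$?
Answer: $4527$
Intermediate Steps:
$T = -22$ ($T = -32 + 10 = -22$)
$T + 4549 = -22 + 4549 = 4527$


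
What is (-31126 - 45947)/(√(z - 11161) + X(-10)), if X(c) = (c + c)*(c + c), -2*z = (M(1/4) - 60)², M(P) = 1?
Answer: -61658400/345803 + 231219*I*√5734/345803 ≈ -178.3 + 50.632*I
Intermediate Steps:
z = -3481/2 (z = -(1 - 60)²/2 = -½*(-59)² = -½*3481 = -3481/2 ≈ -1740.5)
X(c) = 4*c² (X(c) = (2*c)*(2*c) = 4*c²)
(-31126 - 45947)/(√(z - 11161) + X(-10)) = (-31126 - 45947)/(√(-3481/2 - 11161) + 4*(-10)²) = -77073/(√(-25803/2) + 4*100) = -77073/(3*I*√5734/2 + 400) = -77073/(400 + 3*I*√5734/2)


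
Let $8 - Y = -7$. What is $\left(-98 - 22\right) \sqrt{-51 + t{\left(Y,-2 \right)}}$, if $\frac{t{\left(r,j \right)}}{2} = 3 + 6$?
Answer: $- 120 i \sqrt{33} \approx - 689.35 i$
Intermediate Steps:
$Y = 15$ ($Y = 8 - -7 = 8 + 7 = 15$)
$t{\left(r,j \right)} = 18$ ($t{\left(r,j \right)} = 2 \left(3 + 6\right) = 2 \cdot 9 = 18$)
$\left(-98 - 22\right) \sqrt{-51 + t{\left(Y,-2 \right)}} = \left(-98 - 22\right) \sqrt{-51 + 18} = - 120 \sqrt{-33} = - 120 i \sqrt{33}$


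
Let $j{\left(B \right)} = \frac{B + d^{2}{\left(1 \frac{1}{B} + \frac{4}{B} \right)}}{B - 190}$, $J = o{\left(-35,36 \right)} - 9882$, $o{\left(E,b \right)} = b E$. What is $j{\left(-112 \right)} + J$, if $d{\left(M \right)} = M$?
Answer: $- \frac{42207699993}{3788288} \approx -11142.0$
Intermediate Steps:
$o{\left(E,b \right)} = E b$
$J = -11142$ ($J = \left(-35\right) 36 - 9882 = -1260 - 9882 = -11142$)
$j{\left(B \right)} = \frac{B + \frac{25}{B^{2}}}{-190 + B}$ ($j{\left(B \right)} = \frac{B + \left(1 \frac{1}{B} + \frac{4}{B}\right)^{2}}{B - 190} = \frac{B + \left(\frac{1}{B} + \frac{4}{B}\right)^{2}}{-190 + B} = \frac{B + \left(\frac{5}{B}\right)^{2}}{-190 + B} = \frac{B + \frac{25}{B^{2}}}{-190 + B}$)
$j{\left(-112 \right)} + J = \frac{25 + \left(-112\right)^{3}}{12544 \left(-190 - 112\right)} - 11142 = \frac{25 - 1404928}{12544 \left(-302\right)} - 11142 = \frac{1}{12544} \left(- \frac{1}{302}\right) \left(-1404903\right) - 11142 = \frac{1404903}{3788288} - 11142 = - \frac{42207699993}{3788288}$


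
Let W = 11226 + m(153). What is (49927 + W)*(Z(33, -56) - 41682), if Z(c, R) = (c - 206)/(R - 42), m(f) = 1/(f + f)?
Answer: -76435559394997/29988 ≈ -2.5489e+9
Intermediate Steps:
m(f) = 1/(2*f)
Z(c, R) = (-206 + c)/(-42 + R)
W = 3435157/306 (W = 11226 + (½)/153 = 11226 + (½)*(1/153) = 11226 + 1/306 = 3435157/306 ≈ 11226.)
(49927 + W)*(Z(33, -56) - 41682) = (49927 + 3435157/306)*((-206 + 33)/(-42 - 56) - 41682) = 18712819*(-173/(-98) - 41682)/306 = 18712819*(-1/98*(-173) - 41682)/306 = 18712819*(173/98 - 41682)/306 = (18712819/306)*(-4084663/98) = -76435559394997/29988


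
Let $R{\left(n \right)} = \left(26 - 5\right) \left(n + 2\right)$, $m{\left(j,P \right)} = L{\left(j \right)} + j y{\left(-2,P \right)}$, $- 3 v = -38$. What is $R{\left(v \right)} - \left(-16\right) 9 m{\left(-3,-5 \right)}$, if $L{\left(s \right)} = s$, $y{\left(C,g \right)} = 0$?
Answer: $-124$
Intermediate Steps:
$v = \frac{38}{3}$ ($v = \left(- \frac{1}{3}\right) \left(-38\right) = \frac{38}{3} \approx 12.667$)
$m{\left(j,P \right)} = j$ ($m{\left(j,P \right)} = j + j 0 = j + 0 = j$)
$R{\left(n \right)} = 42 + 21 n$ ($R{\left(n \right)} = 21 \left(2 + n\right) = 42 + 21 n$)
$R{\left(v \right)} - \left(-16\right) 9 m{\left(-3,-5 \right)} = \left(42 + 21 \cdot \frac{38}{3}\right) - \left(-16\right) 9 \left(-3\right) = \left(42 + 266\right) - \left(-144\right) \left(-3\right) = 308 - 432 = -124$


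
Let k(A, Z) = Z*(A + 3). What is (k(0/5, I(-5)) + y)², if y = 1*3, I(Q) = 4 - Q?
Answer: 900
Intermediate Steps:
k(A, Z) = Z*(3 + A)
y = 3
(k(0/5, I(-5)) + y)² = ((4 - 1*(-5))*(3 + 0/5) + 3)² = ((4 + 5)*(3 + 0*(⅕)) + 3)² = (9*(3 + 0) + 3)² = (9*3 + 3)² = (27 + 3)² = 30² = 900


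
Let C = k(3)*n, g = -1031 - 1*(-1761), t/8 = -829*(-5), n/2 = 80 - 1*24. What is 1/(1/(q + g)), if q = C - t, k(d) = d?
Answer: -32094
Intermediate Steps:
n = 112 (n = 2*(80 - 1*24) = 2*(80 - 24) = 2*56 = 112)
t = 33160 (t = 8*(-829*(-5)) = 8*4145 = 33160)
g = 730 (g = -1031 + 1761 = 730)
C = 336 (C = 3*112 = 336)
q = -32824 (q = 336 - 1*33160 = 336 - 33160 = -32824)
1/(1/(q + g)) = 1/(1/(-32824 + 730)) = 1/(1/(-32094)) = 1/(-1/32094) = -32094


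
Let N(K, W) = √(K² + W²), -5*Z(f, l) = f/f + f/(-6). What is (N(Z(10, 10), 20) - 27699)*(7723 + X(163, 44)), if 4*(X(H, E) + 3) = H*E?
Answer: -263500587 + 6342*√22501/5 ≈ -2.6331e+8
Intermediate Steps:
Z(f, l) = -⅕ + f/30 (Z(f, l) = -(f/f + f/(-6))/5 = -(1 + f*(-⅙))/5 = -(1 - f/6)/5 = -⅕ + f/30)
X(H, E) = -3 + E*H/4 (X(H, E) = -3 + (H*E)/4 = -3 + (E*H)/4 = -3 + E*H/4)
(N(Z(10, 10), 20) - 27699)*(7723 + X(163, 44)) = (√((-⅕ + (1/30)*10)² + 20²) - 27699)*(7723 + (-3 + (¼)*44*163)) = (√((-⅕ + ⅓)² + 400) - 27699)*(7723 + (-3 + 1793)) = (√((2/15)² + 400) - 27699)*(7723 + 1790) = (√(4/225 + 400) - 27699)*9513 = (√(90004/225) - 27699)*9513 = (2*√22501/15 - 27699)*9513 = (-27699 + 2*√22501/15)*9513 = -263500587 + 6342*√22501/5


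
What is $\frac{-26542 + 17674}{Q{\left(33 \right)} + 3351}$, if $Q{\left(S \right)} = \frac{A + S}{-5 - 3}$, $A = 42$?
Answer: $- \frac{23648}{8911} \approx -2.6538$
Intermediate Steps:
$Q{\left(S \right)} = - \frac{21}{4} - \frac{S}{8}$ ($Q{\left(S \right)} = \frac{42 + S}{-5 - 3} = \frac{42 + S}{-8} = \left(42 + S\right) \left(- \frac{1}{8}\right) = - \frac{21}{4} - \frac{S}{8}$)
$\frac{-26542 + 17674}{Q{\left(33 \right)} + 3351} = \frac{-26542 + 17674}{\left(- \frac{21}{4} - \frac{33}{8}\right) + 3351} = - \frac{8868}{\left(- \frac{21}{4} - \frac{33}{8}\right) + 3351} = - \frac{8868}{- \frac{75}{8} + 3351} = - \frac{8868}{\frac{26733}{8}} = \left(-8868\right) \frac{8}{26733} = - \frac{23648}{8911}$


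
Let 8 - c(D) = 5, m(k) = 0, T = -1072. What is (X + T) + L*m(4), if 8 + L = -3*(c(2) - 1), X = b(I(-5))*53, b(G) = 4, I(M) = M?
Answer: -860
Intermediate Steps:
c(D) = 3 (c(D) = 8 - 1*5 = 8 - 5 = 3)
X = 212 (X = 4*53 = 212)
L = -14 (L = -8 - 3*(3 - 1) = -8 - 3*2 = -8 - 6 = -14)
(X + T) + L*m(4) = (212 - 1072) - 14*0 = -860 + 0 = -860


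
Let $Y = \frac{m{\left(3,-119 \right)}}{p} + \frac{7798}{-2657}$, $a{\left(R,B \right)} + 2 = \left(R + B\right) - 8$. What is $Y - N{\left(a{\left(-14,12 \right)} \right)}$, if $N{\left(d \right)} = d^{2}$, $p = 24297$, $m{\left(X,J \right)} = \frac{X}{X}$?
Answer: $- \frac{9485691925}{64557129} \approx -146.93$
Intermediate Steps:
$m{\left(X,J \right)} = 1$
$a{\left(R,B \right)} = -10 + B + R$ ($a{\left(R,B \right)} = -2 - \left(8 - B - R\right) = -2 + \left(-8 + B + R\right) = -10 + B + R$)
$Y = - \frac{189465349}{64557129}$ ($Y = 1 \cdot \frac{1}{24297} + \frac{7798}{-2657} = 1 \cdot \frac{1}{24297} + 7798 \left(- \frac{1}{2657}\right) = \frac{1}{24297} - \frac{7798}{2657} = - \frac{189465349}{64557129} \approx -2.9348$)
$Y - N{\left(a{\left(-14,12 \right)} \right)} = - \frac{189465349}{64557129} - \left(-10 + 12 - 14\right)^{2} = - \frac{189465349}{64557129} - \left(-12\right)^{2} = - \frac{189465349}{64557129} - 144 = - \frac{9485691925}{64557129}$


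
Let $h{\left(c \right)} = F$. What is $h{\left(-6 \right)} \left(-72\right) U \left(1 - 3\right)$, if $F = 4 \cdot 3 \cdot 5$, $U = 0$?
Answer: $0$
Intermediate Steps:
$F = 60$ ($F = 12 \cdot 5 = 60$)
$h{\left(c \right)} = 60$
$h{\left(-6 \right)} \left(-72\right) U \left(1 - 3\right) = 60 \left(-72\right) 0 \left(1 - 3\right) = - 4320 \cdot 0 \left(-2\right) = \left(-4320\right) 0 = 0$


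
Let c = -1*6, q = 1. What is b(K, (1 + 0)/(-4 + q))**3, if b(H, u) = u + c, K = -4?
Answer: -6859/27 ≈ -254.04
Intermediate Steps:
c = -6
b(H, u) = -6 + u (b(H, u) = u - 6 = -6 + u)
b(K, (1 + 0)/(-4 + q))**3 = (-6 + (1 + 0)/(-4 + 1))**3 = (-6 + 1/(-3))**3 = (-6 - 1/3*1)**3 = (-6 - 1/3)**3 = (-19/3)**3 = -6859/27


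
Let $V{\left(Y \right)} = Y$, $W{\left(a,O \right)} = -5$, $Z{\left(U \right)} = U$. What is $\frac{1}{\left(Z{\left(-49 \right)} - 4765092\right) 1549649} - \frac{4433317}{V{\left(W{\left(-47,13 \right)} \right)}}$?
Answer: $\frac{32736924925588803348}{36921479927545} \approx 8.8666 \cdot 10^{5}$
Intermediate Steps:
$\frac{1}{\left(Z{\left(-49 \right)} - 4765092\right) 1549649} - \frac{4433317}{V{\left(W{\left(-47,13 \right)} \right)}} = \frac{1}{\left(-49 - 4765092\right) 1549649} - \frac{4433317}{-5} = \frac{1}{-4765141} \cdot \frac{1}{1549649} - - \frac{4433317}{5} = \left(- \frac{1}{4765141}\right) \frac{1}{1549649} + \frac{4433317}{5} = - \frac{1}{7384295985509} + \frac{4433317}{5} = \frac{32736924925588803348}{36921479927545}$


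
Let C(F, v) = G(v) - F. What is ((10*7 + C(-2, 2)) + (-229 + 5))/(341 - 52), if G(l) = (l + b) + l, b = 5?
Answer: -143/289 ≈ -0.49481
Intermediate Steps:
G(l) = 5 + 2*l (G(l) = (l + 5) + l = (5 + l) + l = 5 + 2*l)
C(F, v) = 5 - F + 2*v (C(F, v) = (5 + 2*v) - F = 5 - F + 2*v)
((10*7 + C(-2, 2)) + (-229 + 5))/(341 - 52) = ((10*7 + (5 - 1*(-2) + 2*2)) + (-229 + 5))/(341 - 52) = ((70 + (5 + 2 + 4)) - 224)/289 = ((70 + 11) - 224)*(1/289) = (81 - 224)*(1/289) = -143*1/289 = -143/289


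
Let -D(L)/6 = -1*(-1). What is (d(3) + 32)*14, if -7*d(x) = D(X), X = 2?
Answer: 460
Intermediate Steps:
D(L) = -6 (D(L) = -(-6)*(-1) = -6*1 = -6)
d(x) = 6/7 (d(x) = -1/7*(-6) = 6/7)
(d(3) + 32)*14 = (6/7 + 32)*14 = (230/7)*14 = 460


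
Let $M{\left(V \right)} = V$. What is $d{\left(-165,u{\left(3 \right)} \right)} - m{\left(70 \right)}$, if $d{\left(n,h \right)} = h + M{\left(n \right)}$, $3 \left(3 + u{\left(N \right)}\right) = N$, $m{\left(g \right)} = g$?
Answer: $-237$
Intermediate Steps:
$u{\left(N \right)} = -3 + \frac{N}{3}$
$d{\left(n,h \right)} = h + n$
$d{\left(-165,u{\left(3 \right)} \right)} - m{\left(70 \right)} = \left(\left(-3 + \frac{1}{3} \cdot 3\right) - 165\right) - 70 = \left(\left(-3 + 1\right) - 165\right) - 70 = \left(-2 - 165\right) - 70 = -167 - 70 = -237$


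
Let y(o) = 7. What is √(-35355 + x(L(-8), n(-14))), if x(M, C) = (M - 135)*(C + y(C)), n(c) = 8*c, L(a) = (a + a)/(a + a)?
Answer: 3*I*√2365 ≈ 145.89*I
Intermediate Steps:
L(a) = 1 (L(a) = (2*a)/((2*a)) = (2*a)*(1/(2*a)) = 1)
x(M, C) = (-135 + M)*(7 + C) (x(M, C) = (M - 135)*(C + 7) = (-135 + M)*(7 + C))
√(-35355 + x(L(-8), n(-14))) = √(-35355 + (-945 - 1080*(-14) + 7*1 + (8*(-14))*1)) = √(-35355 + (-945 - 135*(-112) + 7 - 112*1)) = √(-35355 + (-945 + 15120 + 7 - 112)) = √(-35355 + 14070) = √(-21285) = 3*I*√2365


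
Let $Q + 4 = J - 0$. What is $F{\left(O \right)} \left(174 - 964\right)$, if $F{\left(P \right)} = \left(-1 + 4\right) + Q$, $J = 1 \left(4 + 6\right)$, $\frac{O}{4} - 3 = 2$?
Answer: $-7110$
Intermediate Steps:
$O = 20$ ($O = 12 + 4 \cdot 2 = 12 + 8 = 20$)
$J = 10$ ($J = 1 \cdot 10 = 10$)
$Q = 6$ ($Q = -4 + \left(10 - 0\right) = -4 + \left(10 + 0\right) = -4 + 10 = 6$)
$F{\left(P \right)} = 9$ ($F{\left(P \right)} = \left(-1 + 4\right) + 6 = 3 + 6 = 9$)
$F{\left(O \right)} \left(174 - 964\right) = 9 \left(174 - 964\right) = 9 \left(-790\right) = -7110$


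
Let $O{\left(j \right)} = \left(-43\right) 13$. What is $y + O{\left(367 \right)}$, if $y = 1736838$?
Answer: $1736279$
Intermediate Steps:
$O{\left(j \right)} = -559$
$y + O{\left(367 \right)} = 1736838 - 559 = 1736279$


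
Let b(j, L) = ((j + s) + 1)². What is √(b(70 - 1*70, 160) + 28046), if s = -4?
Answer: √28055 ≈ 167.50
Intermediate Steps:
b(j, L) = (-3 + j)² (b(j, L) = ((j - 4) + 1)² = ((-4 + j) + 1)² = (-3 + j)²)
√(b(70 - 1*70, 160) + 28046) = √((-3 + (70 - 1*70))² + 28046) = √((-3 + (70 - 70))² + 28046) = √((-3 + 0)² + 28046) = √((-3)² + 28046) = √(9 + 28046) = √28055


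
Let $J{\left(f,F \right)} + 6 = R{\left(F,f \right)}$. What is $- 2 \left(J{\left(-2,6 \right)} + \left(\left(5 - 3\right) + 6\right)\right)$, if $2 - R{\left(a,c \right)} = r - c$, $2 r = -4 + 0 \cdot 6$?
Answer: $-8$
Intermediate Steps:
$r = -2$ ($r = \frac{-4 + 0 \cdot 6}{2} = \frac{-4 + 0}{2} = \frac{1}{2} \left(-4\right) = -2$)
$R{\left(a,c \right)} = 4 + c$ ($R{\left(a,c \right)} = 2 - \left(-2 - c\right) = 2 + \left(2 + c\right) = 4 + c$)
$J{\left(f,F \right)} = -2 + f$ ($J{\left(f,F \right)} = -6 + \left(4 + f\right) = -2 + f$)
$- 2 \left(J{\left(-2,6 \right)} + \left(\left(5 - 3\right) + 6\right)\right) = - 2 \left(\left(-2 - 2\right) + \left(\left(5 - 3\right) + 6\right)\right) = - 2 \left(-4 + \left(2 + 6\right)\right) = - 2 \left(-4 + 8\right) = \left(-2\right) 4 = -8$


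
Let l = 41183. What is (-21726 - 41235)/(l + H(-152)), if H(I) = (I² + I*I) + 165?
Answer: -62961/87556 ≈ -0.71909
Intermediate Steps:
H(I) = 165 + 2*I² (H(I) = (I² + I²) + 165 = 2*I² + 165 = 165 + 2*I²)
(-21726 - 41235)/(l + H(-152)) = (-21726 - 41235)/(41183 + (165 + 2*(-152)²)) = -62961/(41183 + (165 + 2*23104)) = -62961/(41183 + (165 + 46208)) = -62961/(41183 + 46373) = -62961/87556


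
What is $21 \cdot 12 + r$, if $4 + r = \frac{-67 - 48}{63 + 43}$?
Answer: $\frac{26173}{106} \approx 246.92$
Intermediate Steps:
$r = - \frac{539}{106}$ ($r = -4 + \frac{-67 - 48}{63 + 43} = -4 - \frac{115}{106} = - \frac{539}{106} \approx -5.0849$)
$21 \cdot 12 + r = 21 \cdot 12 - \frac{539}{106} = 252 - \frac{539}{106} = \frac{26173}{106}$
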